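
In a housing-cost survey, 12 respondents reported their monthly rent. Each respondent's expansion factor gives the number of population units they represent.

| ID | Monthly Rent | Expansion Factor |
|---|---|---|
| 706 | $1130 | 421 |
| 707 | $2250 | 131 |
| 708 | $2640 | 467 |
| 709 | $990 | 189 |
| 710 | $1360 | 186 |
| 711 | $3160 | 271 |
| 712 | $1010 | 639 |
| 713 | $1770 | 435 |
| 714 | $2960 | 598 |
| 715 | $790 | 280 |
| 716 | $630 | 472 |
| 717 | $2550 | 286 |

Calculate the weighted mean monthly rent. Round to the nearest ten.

Weighted sum = 1130×421 + 2250×131 + 2640×467 + 990×189 + 1360×186 + 3160×271 + 1010×639 + 1770×435 + 2960×598 + 790×280 + 630×472 + 2550×286
  = 7733070
Sum of weights = 421 + 131 + 467 + 189 + 186 + 271 + 639 + 435 + 598 + 280 + 472 + 286 = 4375
Weighted mean = 7733070 / 4375 = 1767.5589

1770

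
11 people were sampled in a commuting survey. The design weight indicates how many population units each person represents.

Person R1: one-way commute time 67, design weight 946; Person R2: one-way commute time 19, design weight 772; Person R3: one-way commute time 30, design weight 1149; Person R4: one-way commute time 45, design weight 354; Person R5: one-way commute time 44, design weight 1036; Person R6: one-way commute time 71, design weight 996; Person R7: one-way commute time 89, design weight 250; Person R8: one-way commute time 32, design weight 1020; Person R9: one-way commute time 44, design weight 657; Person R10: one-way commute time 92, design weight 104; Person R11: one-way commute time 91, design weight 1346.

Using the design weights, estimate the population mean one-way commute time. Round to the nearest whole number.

53

Weighted sum = 67×946 + 19×772 + 30×1149 + 45×354 + 44×1036 + 71×996 + 89×250 + 32×1020 + 44×657 + 92×104 + 91×1346
  = 63382 + 14668 + 34470 + 15930 + 45584 + 70716 + 22250 + 32640 + 28908 + 9568 + 122486 = 460602
Sum of weights = 946 + 772 + 1149 + 354 + 1036 + 996 + 250 + 1020 + 657 + 104 + 1346 = 8630
Weighted mean = 460602 / 8630 = 53.37219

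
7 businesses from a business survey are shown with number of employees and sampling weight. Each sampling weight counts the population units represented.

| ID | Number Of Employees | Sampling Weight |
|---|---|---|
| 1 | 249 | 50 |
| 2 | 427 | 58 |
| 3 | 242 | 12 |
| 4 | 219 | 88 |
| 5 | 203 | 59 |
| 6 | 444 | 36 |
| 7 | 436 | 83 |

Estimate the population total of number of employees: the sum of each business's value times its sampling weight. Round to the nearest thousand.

Weighted total = 249×50 + 427×58 + 242×12 + 219×88 + 203×59 + 444×36 + 436×83
  = 12450 + 24766 + 2904 + 19272 + 11977 + 15984 + 36188 = 123541

124000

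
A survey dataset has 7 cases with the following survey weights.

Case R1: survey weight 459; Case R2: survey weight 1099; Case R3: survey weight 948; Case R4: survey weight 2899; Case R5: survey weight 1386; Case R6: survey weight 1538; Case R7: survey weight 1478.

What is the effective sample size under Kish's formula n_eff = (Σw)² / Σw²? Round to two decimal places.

5.59

Σ wᵢ = 459 + 1099 + 948 + 2899 + 1386 + 1538 + 1478 = 9807
Σ wᵢ² = 210681 + 1207801 + 898704 + 8404201 + 1920996 + 2365444 + 2184484 = 17192311
n_eff = 9807² / 17192311 = 96177249 / 17192311 = 5.5942013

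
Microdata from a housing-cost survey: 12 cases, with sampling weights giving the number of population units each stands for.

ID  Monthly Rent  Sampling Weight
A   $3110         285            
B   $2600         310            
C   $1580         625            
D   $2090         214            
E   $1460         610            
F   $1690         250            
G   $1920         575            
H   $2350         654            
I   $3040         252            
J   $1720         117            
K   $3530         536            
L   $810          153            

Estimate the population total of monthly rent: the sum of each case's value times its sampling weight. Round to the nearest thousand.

10064000

Weighted total = 3110×285 + 2600×310 + 1580×625 + 2090×214 + 1460×610 + 1690×250 + 1920×575 + 2350×654 + 3040×252 + 1720×117 + 3530×536 + 810×153
  = 886350 + 806000 + 987500 + 447260 + 890600 + 422500 + 1104000 + 1536900 + 766080 + 201240 + 1892080 + 123930 = 10064440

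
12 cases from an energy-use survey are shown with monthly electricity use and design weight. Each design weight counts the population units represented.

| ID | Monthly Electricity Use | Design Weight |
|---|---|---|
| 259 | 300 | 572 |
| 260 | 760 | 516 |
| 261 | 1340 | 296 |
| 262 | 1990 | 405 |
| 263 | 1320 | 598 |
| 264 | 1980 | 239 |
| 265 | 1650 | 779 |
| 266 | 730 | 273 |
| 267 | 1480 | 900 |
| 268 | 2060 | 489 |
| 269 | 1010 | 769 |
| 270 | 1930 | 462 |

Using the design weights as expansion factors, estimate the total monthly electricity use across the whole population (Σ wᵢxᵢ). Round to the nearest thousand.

Weighted total = 300×572 + 760×516 + 1340×296 + 1990×405 + 1320×598 + 1980×239 + 1650×779 + 730×273 + 1480×900 + 2060×489 + 1010×769 + 1930×462
  = 171600 + 392160 + 396640 + 805950 + 789360 + 473220 + 1285350 + 199290 + 1332000 + 1007340 + 776690 + 891660 = 8521260

8521000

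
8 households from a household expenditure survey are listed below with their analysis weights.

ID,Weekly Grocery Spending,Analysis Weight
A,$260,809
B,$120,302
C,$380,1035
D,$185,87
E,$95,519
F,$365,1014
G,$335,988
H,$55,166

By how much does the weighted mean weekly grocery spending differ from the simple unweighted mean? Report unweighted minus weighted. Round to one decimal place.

-63.3

Unweighted sum = 260 + 120 + 380 + 185 + 95 + 365 + 335 + 55 = 1795
Unweighted mean = 1795 / 8 = 224.375
Weighted sum = 260×809 + 120×302 + 380×1035 + 185×87 + 95×519 + 365×1014 + 335×988 + 55×166
  = 210340 + 36240 + 393300 + 16095 + 49305 + 370110 + 330980 + 9130 = 1415500
Sum of weights = 809 + 302 + 1035 + 87 + 519 + 1014 + 988 + 166 = 4920
Weighted mean = 1415500 / 4920 = 287.70325
Difference (unweighted minus weighted) = -63.328252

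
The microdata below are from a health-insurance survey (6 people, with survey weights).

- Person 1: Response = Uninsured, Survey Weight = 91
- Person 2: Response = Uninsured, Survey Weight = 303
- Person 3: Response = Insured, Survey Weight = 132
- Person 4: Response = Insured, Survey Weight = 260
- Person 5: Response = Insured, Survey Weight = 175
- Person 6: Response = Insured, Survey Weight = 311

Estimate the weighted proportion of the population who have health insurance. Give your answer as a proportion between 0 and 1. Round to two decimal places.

0.69

Sum of weights for 'Insured' = 132 + 260 + 175 + 311 = 878
Total weight = 1272
Weighted proportion = 878 / 1272 = 0.69025157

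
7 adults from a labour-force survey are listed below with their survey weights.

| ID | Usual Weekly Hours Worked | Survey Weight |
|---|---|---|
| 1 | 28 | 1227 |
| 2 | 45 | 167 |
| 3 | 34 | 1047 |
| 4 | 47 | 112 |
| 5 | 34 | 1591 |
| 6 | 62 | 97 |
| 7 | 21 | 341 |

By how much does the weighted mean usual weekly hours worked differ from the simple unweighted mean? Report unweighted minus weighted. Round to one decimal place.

6.0

Unweighted sum = 28 + 45 + 34 + 47 + 34 + 62 + 21 = 271
Unweighted mean = 271 / 7 = 38.714286
Weighted sum = 28×1227 + 45×167 + 34×1047 + 47×112 + 34×1591 + 62×97 + 21×341
  = 34356 + 7515 + 35598 + 5264 + 54094 + 6014 + 7161 = 150002
Sum of weights = 1227 + 167 + 1047 + 112 + 1591 + 97 + 341 = 4582
Weighted mean = 150002 / 4582 = 32.737233
Difference (unweighted minus weighted) = 5.9770531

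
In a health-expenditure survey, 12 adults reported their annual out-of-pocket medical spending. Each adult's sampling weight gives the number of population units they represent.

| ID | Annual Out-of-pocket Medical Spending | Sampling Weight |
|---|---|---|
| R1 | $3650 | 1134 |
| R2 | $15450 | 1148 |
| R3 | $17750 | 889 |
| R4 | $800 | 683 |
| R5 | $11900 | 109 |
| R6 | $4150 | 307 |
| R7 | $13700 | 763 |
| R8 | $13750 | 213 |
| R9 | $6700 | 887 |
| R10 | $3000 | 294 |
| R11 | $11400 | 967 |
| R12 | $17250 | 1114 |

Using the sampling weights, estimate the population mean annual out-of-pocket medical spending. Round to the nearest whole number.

10722

Weighted sum = 3650×1134 + 15450×1148 + 17750×889 + 800×683 + 11900×109 + 4150×307 + 13700×763 + 13750×213 + 6700×887 + 3000×294 + 11400×967 + 17250×1114
  = 4139100 + 17736600 + 15779750 + 546400 + 1297100 + 1274050 + 10453100 + 2928750 + 5942900 + 882000 + 11023800 + 19216500 = 91220050
Sum of weights = 1134 + 1148 + 889 + 683 + 109 + 307 + 763 + 213 + 887 + 294 + 967 + 1114 = 8508
Weighted mean = 91220050 / 8508 = 10721.68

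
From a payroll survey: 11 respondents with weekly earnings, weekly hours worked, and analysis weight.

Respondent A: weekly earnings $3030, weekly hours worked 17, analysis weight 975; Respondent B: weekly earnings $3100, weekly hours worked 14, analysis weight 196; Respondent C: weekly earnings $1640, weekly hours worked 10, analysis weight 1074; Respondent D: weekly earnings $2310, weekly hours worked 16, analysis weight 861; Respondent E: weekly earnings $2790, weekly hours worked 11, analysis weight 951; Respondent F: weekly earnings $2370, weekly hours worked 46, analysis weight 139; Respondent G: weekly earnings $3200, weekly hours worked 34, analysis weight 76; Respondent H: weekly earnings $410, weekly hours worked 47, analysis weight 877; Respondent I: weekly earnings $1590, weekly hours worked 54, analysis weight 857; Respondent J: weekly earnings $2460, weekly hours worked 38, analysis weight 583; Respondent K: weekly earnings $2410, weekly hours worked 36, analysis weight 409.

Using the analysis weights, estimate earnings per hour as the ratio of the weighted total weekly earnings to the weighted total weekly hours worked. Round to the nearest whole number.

78

Σ wᵢ·y = 3030×975 + 3100×196 + 1640×1074 + 2310×861 + 2790×951 + 2370×139 + 3200×76 + 410×877 + 1590×857 + 2460×583 + 2410×409
  = 2954250 + 607600 + 1761360 + 1988910 + 2653290 + 329430 + 243200 + 359570 + 1362630 + 1434180 + 985690 = 14680110
Σ wᵢ·x = 17×975 + 14×196 + 10×1074 + 16×861 + 11×951 + 46×139 + 34×76 + 47×877 + 54×857 + 38×583 + 36×409
  = 187649
Ratio = 14680110 / 187649 = 78.231752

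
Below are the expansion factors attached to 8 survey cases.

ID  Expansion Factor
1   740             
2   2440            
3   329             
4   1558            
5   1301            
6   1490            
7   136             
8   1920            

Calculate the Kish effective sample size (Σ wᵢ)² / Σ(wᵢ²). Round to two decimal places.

Σ wᵢ = 740 + 2440 + 329 + 1558 + 1301 + 1490 + 136 + 1920 = 9914
Σ wᵢ² = 547600 + 5953600 + 108241 + 2427364 + 1692601 + 2220100 + 18496 + 3686400 = 16654402
n_eff = 9914² / 16654402 = 98287396 / 16654402 = 5.9015866

5.90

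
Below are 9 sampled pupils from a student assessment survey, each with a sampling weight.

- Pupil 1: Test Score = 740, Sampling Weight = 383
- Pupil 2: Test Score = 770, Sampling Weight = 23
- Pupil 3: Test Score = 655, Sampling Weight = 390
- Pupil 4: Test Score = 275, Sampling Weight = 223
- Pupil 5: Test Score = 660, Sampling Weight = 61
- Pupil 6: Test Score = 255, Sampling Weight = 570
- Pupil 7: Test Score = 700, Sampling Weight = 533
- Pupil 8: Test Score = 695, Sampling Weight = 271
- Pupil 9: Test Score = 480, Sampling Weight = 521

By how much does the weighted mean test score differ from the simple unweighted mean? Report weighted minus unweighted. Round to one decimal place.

-38.2

Unweighted sum = 740 + 770 + 655 + 275 + 660 + 255 + 700 + 695 + 480 = 5230
Unweighted mean = 5230 / 9 = 581.11111
Weighted sum = 740×383 + 770×23 + 655×390 + 275×223 + 660×61 + 255×570 + 700×533 + 695×271 + 480×521
  = 283420 + 17710 + 255450 + 61325 + 40260 + 145350 + 373100 + 188345 + 250080 = 1615040
Sum of weights = 383 + 23 + 390 + 223 + 61 + 570 + 533 + 271 + 521 = 2975
Weighted mean = 1615040 / 2975 = 542.87059
Difference (weighted minus unweighted) = -38.240523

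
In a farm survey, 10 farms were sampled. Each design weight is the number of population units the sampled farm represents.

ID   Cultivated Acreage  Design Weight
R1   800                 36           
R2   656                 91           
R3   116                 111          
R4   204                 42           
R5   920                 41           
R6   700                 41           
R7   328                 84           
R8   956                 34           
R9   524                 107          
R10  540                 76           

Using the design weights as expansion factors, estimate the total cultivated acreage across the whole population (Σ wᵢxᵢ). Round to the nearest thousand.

Weighted total = 800×36 + 656×91 + 116×111 + 204×42 + 920×41 + 700×41 + 328×84 + 956×34 + 524×107 + 540×76
  = 28800 + 59696 + 12876 + 8568 + 37720 + 28700 + 27552 + 32504 + 56068 + 41040 = 333524

334000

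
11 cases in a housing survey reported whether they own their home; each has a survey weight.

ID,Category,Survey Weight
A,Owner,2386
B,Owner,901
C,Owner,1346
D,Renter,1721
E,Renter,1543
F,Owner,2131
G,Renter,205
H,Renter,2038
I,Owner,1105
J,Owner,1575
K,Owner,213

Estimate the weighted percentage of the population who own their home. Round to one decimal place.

63.7

Sum of weights for 'Owner' = 2386 + 901 + 1346 + 2131 + 1105 + 1575 + 213 = 9657
Total weight = 2386 + 901 + 1346 + 1721 + 1543 + 2131 + 205 + 2038 + 1105 + 1575 + 213 = 15164
Weighted proportion = 9657 / 15164 = 0.63683725 → 63.683725%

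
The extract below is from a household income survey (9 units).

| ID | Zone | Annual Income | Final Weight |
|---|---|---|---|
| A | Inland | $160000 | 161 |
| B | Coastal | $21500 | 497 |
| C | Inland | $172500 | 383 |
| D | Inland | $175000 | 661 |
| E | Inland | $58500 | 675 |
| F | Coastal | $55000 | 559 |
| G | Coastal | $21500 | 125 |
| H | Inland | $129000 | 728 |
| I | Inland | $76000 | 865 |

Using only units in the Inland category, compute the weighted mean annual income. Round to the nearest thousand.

117000

Inland rows: A, C, D, E, H, I
Weighted sum = 160000×161 + 172500×383 + 175000×661 + 58500×675 + 129000×728 + 76000×865
  = 25760000 + 66067500 + 115675000 + 39487500 + 93912000 + 65740000 = 406642000
Sum of weights = 161 + 383 + 661 + 675 + 728 + 865 = 3473
Weighted mean = 406642000 / 3473 = 117086.67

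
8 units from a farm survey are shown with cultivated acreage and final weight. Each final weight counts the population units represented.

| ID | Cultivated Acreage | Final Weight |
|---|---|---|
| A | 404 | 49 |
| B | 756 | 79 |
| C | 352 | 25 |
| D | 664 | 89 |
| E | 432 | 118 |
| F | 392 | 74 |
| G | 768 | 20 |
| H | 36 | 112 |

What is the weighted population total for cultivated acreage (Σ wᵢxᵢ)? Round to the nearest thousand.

Weighted total = 404×49 + 756×79 + 352×25 + 664×89 + 432×118 + 392×74 + 768×20 + 36×112
  = 19796 + 59724 + 8800 + 59096 + 50976 + 29008 + 15360 + 4032 = 246792

247000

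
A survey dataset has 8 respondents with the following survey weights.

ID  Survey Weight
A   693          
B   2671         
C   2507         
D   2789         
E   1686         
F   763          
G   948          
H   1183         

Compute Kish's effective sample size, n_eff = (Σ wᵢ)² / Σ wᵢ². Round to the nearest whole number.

6

Σ wᵢ = 693 + 2671 + 2507 + 2789 + 1686 + 763 + 948 + 1183 = 13240
Σ wᵢ² = 480249 + 7134241 + 6285049 + 7778521 + 2842596 + 582169 + 898704 + 1399489 = 27401018
n_eff = 13240² / 27401018 = 175297600 / 27401018 = 6.3974849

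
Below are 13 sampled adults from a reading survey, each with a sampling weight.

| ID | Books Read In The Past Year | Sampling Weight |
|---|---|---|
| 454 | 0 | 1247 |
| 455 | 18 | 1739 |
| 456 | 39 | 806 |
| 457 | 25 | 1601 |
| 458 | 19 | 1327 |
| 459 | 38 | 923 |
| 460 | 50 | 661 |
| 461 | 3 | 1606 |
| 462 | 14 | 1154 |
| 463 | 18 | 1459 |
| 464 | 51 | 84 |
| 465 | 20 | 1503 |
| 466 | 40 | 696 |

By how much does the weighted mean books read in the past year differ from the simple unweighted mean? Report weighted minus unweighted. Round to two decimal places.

-5.13

Unweighted sum = 335
Unweighted mean = 335 / 13 = 25.769231
Weighted sum = 305518
Sum of weights = 14806
Weighted mean = 305518 / 14806 = 20.634743
Difference (weighted minus unweighted) = -5.1344881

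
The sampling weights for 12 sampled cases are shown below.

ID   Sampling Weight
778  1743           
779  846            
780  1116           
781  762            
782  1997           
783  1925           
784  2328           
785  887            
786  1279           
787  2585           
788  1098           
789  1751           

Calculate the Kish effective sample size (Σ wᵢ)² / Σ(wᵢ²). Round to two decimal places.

Σ wᵢ = 1743 + 846 + 1116 + 762 + 1997 + 1925 + 2328 + 887 + 1279 + 2585 + 1098 + 1751 = 18317
Σ wᵢ² = 32069523
n_eff = 18317² / 32069523 = 335512489 / 32069523 = 10.462036

10.46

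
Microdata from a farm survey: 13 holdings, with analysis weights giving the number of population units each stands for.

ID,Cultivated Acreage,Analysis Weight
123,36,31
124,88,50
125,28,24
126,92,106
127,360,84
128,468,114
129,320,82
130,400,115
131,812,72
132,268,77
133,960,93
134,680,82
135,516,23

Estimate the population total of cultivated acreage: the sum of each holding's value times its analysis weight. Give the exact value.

Weighted total = 407780

407780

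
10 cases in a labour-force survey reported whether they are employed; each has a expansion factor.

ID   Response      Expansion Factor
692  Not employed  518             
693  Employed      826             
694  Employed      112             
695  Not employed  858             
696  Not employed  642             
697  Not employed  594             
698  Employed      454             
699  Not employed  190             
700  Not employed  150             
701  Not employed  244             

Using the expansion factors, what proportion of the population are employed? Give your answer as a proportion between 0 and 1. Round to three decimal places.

0.303

Sum of weights for 'Employed' = 826 + 112 + 454 = 1392
Total weight = 518 + 826 + 112 + 858 + 642 + 594 + 454 + 190 + 150 + 244 = 4588
Weighted proportion = 1392 / 4588 = 0.30340017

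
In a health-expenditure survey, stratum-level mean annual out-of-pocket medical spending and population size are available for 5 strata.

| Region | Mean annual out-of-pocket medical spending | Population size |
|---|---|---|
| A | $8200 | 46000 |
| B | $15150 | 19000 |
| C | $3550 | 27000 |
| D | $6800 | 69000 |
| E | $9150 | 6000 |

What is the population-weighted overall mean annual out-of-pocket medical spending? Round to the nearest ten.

7690

Σ Nₕ·x̄ₕ = 8200×46000 + 15150×19000 + 3550×27000 + 6800×69000 + 9150×6000
  = 1285000000
Σ Nₕ = 46000 + 19000 + 27000 + 69000 + 6000 = 167000
Overall mean = 1285000000 / 167000 = 7694.6108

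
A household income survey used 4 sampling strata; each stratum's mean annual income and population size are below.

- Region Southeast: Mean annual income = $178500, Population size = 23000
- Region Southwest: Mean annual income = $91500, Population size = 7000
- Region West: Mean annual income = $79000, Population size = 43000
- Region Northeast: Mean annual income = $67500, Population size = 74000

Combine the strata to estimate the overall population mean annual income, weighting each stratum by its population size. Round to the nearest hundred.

89400

Σ Nₕ·x̄ₕ = 178500×23000 + 91500×7000 + 79000×43000 + 67500×74000
  = 4105500000 + 640500000 + 3397000000 + 4995000000 = 13138000000
Σ Nₕ = 23000 + 7000 + 43000 + 74000 = 147000
Overall mean = 13138000000 / 147000 = 89374.15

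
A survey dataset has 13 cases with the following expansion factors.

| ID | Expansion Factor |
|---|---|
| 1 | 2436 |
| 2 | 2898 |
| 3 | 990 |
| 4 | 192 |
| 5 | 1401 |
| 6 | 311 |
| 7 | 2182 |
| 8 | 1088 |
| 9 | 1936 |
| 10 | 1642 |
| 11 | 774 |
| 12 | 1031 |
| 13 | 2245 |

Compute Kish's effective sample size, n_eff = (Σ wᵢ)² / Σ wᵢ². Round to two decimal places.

Σ wᵢ = 19126
Σ wᵢ² = 36500176
n_eff = 19126² / 36500176 = 365803876 / 36500176 = 10.021976

10.02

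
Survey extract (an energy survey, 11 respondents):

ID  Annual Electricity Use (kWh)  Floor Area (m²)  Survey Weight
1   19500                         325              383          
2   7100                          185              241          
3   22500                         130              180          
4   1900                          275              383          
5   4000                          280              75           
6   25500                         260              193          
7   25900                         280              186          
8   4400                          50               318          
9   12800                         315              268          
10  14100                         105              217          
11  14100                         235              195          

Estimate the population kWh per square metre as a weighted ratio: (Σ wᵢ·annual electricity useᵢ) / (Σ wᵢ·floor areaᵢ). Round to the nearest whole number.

Σ wᵢ·y = 19500×383 + 7100×241 + 22500×180 + 1900×383 + 4000×75 + 25500×193 + 25900×186 + 4400×318 + 12800×268 + 14100×217 + 14100×195
  = 7468500 + 1711100 + 4050000 + 727700 + 300000 + 4921500 + 4817400 + 1399200 + 3430400 + 3059700 + 2749500 = 34635000
Σ wᵢ·x = 325×383 + 185×241 + 130×180 + 275×383 + 280×75 + 260×193 + 280×186 + 50×318 + 315×268 + 105×217 + 235×195
  = 589975
Ratio = 34635000 / 589975 = 58.705877

59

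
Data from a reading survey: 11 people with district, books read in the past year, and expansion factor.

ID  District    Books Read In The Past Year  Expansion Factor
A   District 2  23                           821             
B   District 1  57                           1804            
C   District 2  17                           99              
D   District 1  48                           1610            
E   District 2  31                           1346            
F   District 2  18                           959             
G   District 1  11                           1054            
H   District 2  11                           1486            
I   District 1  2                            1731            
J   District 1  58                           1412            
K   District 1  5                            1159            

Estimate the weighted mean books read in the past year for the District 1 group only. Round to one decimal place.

District 1 rows: B, D, G, I, J, K
Weighted sum = 57×1804 + 48×1610 + 11×1054 + 2×1731 + 58×1412 + 5×1159
  = 282855
Sum of weights = 8770
Weighted mean = 282855 / 8770 = 32.252566

32.3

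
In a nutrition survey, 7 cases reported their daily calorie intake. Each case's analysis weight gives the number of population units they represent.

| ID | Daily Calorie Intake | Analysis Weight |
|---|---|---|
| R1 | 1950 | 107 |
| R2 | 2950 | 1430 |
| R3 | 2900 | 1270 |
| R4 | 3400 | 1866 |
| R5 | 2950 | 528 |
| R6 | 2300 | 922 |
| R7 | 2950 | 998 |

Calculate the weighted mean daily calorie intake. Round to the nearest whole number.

2960

Weighted sum = 1950×107 + 2950×1430 + 2900×1270 + 3400×1866 + 2950×528 + 2300×922 + 2950×998
  = 208650 + 4218500 + 3683000 + 6344400 + 1557600 + 2120600 + 2944100 = 21076850
Sum of weights = 107 + 1430 + 1270 + 1866 + 528 + 922 + 998 = 7121
Weighted mean = 21076850 / 7121 = 2959.816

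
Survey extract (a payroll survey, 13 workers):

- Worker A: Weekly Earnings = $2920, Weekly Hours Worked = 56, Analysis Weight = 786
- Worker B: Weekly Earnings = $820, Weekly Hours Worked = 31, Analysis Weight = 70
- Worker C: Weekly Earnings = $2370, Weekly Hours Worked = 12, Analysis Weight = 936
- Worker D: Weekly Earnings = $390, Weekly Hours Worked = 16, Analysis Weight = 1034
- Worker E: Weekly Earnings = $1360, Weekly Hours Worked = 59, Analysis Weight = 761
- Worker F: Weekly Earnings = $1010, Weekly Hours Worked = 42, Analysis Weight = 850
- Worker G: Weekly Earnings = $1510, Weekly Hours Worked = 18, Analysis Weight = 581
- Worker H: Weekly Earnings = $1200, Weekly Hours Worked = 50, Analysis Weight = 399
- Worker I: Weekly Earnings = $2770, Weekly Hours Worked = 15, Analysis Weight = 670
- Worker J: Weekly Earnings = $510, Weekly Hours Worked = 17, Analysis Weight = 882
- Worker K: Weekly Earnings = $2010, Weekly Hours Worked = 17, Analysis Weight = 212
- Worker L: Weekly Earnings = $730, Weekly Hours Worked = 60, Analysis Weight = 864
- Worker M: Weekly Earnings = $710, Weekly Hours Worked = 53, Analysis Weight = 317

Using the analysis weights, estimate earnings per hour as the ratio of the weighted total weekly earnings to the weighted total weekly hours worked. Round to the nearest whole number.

42

Σ wᵢ·y = 11811300
Σ wᵢ·x = 282258
Ratio = 11811300 / 282258 = 41.845758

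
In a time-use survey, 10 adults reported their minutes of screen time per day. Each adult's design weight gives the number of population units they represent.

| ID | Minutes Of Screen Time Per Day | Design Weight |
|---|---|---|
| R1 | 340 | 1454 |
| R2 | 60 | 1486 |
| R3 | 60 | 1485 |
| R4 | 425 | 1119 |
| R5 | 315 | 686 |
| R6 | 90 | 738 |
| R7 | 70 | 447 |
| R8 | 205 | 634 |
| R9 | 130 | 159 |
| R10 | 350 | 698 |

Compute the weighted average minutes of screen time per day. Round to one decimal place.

208.5

Weighted sum = 340×1454 + 60×1486 + 60×1485 + 425×1119 + 315×686 + 90×738 + 70×447 + 205×634 + 130×159 + 350×698
  = 494360 + 89160 + 89100 + 475575 + 216090 + 66420 + 31290 + 129970 + 20670 + 244300 = 1856935
Sum of weights = 1454 + 1486 + 1485 + 1119 + 686 + 738 + 447 + 634 + 159 + 698 = 8906
Weighted mean = 1856935 / 8906 = 208.50382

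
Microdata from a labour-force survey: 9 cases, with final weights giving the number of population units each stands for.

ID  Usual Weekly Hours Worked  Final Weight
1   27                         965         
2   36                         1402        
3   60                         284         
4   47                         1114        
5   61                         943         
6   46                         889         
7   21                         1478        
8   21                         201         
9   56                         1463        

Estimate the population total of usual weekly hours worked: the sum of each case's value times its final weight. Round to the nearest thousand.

362000

Weighted total = 27×965 + 36×1402 + 60×284 + 47×1114 + 61×943 + 46×889 + 21×1478 + 21×201 + 56×1463
  = 361529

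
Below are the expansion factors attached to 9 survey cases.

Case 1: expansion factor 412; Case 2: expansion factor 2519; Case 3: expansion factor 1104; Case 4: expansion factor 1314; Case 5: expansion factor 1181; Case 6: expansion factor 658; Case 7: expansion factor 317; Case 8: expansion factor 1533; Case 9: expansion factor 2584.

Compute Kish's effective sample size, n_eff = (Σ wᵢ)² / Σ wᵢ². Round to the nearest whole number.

7

Σ wᵢ = 412 + 2519 + 1104 + 1314 + 1181 + 658 + 317 + 1533 + 2584 = 11622
Σ wᵢ² = 169744 + 6345361 + 1218816 + 1726596 + 1394761 + 432964 + 100489 + 2350089 + 6677056 = 20415876
n_eff = 11622² / 20415876 = 135070884 / 20415876 = 6.615973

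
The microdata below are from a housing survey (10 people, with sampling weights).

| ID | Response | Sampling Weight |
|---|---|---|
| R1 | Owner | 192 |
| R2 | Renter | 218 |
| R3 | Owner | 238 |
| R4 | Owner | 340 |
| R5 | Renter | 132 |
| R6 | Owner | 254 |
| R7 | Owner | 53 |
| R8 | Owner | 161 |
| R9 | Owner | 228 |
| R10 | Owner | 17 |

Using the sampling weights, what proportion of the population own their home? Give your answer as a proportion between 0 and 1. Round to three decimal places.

0.809

Sum of weights for 'Owner' = 192 + 238 + 340 + 254 + 53 + 161 + 228 + 17 = 1483
Total weight = 192 + 218 + 238 + 340 + 132 + 254 + 53 + 161 + 228 + 17 = 1833
Weighted proportion = 1483 / 1833 = 0.80905619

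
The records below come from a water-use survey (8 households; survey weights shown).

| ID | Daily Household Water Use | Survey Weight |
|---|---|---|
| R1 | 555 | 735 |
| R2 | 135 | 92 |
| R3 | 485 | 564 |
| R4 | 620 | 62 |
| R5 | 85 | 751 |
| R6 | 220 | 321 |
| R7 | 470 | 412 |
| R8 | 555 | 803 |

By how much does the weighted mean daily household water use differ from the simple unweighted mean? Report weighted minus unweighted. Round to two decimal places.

Unweighted sum = 555 + 135 + 485 + 620 + 85 + 220 + 470 + 555 = 3125
Unweighted mean = 3125 / 8 = 390.625
Weighted sum = 1506085
Sum of weights = 735 + 92 + 564 + 62 + 751 + 321 + 412 + 803 = 3740
Weighted mean = 1506085 / 3740 = 402.69652
Difference (weighted minus unweighted) = 12.071524

12.07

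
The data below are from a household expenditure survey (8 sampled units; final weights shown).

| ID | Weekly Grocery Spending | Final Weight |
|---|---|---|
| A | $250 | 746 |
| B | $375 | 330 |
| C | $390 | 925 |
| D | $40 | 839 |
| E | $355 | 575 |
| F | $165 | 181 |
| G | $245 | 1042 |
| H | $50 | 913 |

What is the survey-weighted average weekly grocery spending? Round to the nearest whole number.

Weighted sum = 250×746 + 375×330 + 390×925 + 40×839 + 355×575 + 165×181 + 245×1042 + 50×913
  = 186500 + 123750 + 360750 + 33560 + 204125 + 29865 + 255290 + 45650 = 1239490
Sum of weights = 746 + 330 + 925 + 839 + 575 + 181 + 1042 + 913 = 5551
Weighted mean = 1239490 / 5551 = 223.2913

223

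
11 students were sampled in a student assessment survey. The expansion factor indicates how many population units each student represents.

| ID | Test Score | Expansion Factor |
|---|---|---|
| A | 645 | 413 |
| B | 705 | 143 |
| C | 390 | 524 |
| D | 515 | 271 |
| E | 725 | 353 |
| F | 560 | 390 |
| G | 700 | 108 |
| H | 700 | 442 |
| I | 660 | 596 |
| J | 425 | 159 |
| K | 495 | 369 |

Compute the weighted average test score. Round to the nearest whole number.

588

Weighted sum = 645×413 + 705×143 + 390×524 + 515×271 + 725×353 + 560×390 + 700×108 + 700×442 + 660×596 + 425×159 + 495×369
  = 266385 + 100815 + 204360 + 139565 + 255925 + 218400 + 75600 + 309400 + 393360 + 67575 + 182655 = 2214040
Sum of weights = 413 + 143 + 524 + 271 + 353 + 390 + 108 + 442 + 596 + 159 + 369 = 3768
Weighted mean = 2214040 / 3768 = 587.59023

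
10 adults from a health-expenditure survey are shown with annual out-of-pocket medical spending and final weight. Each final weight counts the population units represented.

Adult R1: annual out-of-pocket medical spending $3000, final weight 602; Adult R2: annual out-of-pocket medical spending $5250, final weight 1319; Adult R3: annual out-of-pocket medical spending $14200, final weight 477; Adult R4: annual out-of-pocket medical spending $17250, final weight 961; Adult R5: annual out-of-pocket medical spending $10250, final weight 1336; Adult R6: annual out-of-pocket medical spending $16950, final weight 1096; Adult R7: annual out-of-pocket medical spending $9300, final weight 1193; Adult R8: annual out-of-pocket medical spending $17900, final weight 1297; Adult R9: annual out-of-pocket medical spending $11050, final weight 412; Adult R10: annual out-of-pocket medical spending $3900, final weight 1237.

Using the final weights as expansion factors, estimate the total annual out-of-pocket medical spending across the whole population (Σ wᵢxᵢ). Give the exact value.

Weighted total = 3000×602 + 5250×1319 + 14200×477 + 17250×961 + 10250×1336 + 16950×1096 + 9300×1193 + 17900×1297 + 11050×412 + 3900×1237
  = 1806000 + 6924750 + 6773400 + 16577250 + 13694000 + 18577200 + 11094900 + 23216300 + 4552600 + 4824300 = 108040700

108040700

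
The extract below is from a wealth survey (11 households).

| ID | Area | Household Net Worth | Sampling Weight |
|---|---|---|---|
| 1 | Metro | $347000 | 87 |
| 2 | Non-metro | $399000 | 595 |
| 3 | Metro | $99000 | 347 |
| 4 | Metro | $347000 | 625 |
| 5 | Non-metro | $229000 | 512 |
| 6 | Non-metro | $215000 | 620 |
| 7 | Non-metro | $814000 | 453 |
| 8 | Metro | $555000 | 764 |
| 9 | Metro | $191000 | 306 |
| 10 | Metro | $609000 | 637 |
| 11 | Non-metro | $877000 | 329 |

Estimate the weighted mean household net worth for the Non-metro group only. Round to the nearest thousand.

456000

Non-metro rows: 2, 5, 6, 7, 11
Weighted sum = 399000×595 + 229000×512 + 215000×620 + 814000×453 + 877000×329
  = 237405000 + 117248000 + 133300000 + 368742000 + 288533000 = 1145228000
Sum of weights = 595 + 512 + 620 + 453 + 329 = 2509
Weighted mean = 1145228000 / 2509 = 456447.99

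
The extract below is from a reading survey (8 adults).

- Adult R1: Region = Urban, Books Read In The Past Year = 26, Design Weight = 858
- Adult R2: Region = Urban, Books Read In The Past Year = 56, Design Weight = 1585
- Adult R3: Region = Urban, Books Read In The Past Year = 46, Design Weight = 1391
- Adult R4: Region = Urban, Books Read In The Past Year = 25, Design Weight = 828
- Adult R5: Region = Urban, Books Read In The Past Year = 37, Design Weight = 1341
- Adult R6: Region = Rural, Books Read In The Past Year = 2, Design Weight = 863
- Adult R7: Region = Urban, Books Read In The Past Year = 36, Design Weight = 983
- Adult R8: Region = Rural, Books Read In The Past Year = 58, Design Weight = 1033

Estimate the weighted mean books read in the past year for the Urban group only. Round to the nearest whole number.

40

Urban rows: R1, R2, R3, R4, R5, R7
Weighted sum = 280759
Sum of weights = 858 + 1585 + 1391 + 828 + 1341 + 983 = 6986
Weighted mean = 280759 / 6986 = 40.188806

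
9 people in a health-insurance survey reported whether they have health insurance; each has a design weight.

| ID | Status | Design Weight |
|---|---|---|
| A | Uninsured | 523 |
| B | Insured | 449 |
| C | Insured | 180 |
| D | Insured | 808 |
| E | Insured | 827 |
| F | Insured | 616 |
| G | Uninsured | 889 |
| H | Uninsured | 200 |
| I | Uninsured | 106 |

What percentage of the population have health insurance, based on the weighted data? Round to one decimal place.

62.6

Sum of weights for 'Insured' = 449 + 180 + 808 + 827 + 616 = 2880
Total weight = 523 + 449 + 180 + 808 + 827 + 616 + 889 + 200 + 106 = 4598
Weighted proportion = 2880 / 4598 = 0.62635929 → 62.635929%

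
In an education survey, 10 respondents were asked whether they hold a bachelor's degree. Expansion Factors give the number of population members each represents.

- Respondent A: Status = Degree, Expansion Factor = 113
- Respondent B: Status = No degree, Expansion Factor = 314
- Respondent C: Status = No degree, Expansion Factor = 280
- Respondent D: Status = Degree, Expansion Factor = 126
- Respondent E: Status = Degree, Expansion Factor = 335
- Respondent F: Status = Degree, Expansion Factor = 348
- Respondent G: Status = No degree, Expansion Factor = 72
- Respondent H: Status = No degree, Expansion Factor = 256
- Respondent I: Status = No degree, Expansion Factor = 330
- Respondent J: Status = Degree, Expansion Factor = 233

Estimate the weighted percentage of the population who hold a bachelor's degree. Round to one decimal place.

Sum of weights for 'Degree' = 113 + 126 + 335 + 348 + 233 = 1155
Total weight = 113 + 314 + 280 + 126 + 335 + 348 + 72 + 256 + 330 + 233 = 2407
Weighted proportion = 1155 / 2407 = 0.47985044 → 47.985044%

48.0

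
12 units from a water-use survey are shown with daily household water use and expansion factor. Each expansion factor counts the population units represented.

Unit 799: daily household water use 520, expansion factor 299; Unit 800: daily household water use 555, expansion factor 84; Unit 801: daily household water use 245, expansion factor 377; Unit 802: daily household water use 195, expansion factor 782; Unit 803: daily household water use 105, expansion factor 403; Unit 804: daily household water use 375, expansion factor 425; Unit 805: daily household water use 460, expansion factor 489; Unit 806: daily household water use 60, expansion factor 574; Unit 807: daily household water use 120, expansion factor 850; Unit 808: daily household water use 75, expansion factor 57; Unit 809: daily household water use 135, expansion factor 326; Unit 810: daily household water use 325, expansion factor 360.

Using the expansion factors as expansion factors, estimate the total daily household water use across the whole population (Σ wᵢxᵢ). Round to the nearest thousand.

Weighted total = 520×299 + 555×84 + 245×377 + 195×782 + 105×403 + 375×425 + 460×489 + 60×574 + 120×850 + 75×57 + 135×326 + 325×360
  = 1175310

1175000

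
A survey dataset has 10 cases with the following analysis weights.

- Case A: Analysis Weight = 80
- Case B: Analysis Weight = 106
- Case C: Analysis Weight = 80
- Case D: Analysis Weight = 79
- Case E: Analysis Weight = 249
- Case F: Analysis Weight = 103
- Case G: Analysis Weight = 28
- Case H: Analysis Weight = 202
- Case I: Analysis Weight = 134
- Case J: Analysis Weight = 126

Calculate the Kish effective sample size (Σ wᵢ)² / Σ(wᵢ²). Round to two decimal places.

Σ wᵢ = 80 + 106 + 80 + 79 + 249 + 103 + 28 + 202 + 134 + 126 = 1187
Σ wᵢ² = 6400 + 11236 + 6400 + 6241 + 62001 + 10609 + 784 + 40804 + 17956 + 15876 = 178307
n_eff = 1187² / 178307 = 1408969 / 178307 = 7.9019276

7.90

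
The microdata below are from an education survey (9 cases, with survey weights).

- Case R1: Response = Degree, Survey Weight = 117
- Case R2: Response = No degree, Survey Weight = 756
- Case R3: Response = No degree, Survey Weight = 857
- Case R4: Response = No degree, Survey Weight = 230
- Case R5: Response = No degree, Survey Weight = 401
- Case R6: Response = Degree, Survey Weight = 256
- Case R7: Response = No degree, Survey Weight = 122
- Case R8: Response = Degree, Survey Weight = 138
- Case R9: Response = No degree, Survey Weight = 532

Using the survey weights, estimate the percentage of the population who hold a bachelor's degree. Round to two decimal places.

14.99

Sum of weights for 'Degree' = 117 + 256 + 138 = 511
Total weight = 117 + 756 + 857 + 230 + 401 + 256 + 122 + 138 + 532 = 3409
Weighted proportion = 511 / 3409 = 0.14989733 → 14.989733%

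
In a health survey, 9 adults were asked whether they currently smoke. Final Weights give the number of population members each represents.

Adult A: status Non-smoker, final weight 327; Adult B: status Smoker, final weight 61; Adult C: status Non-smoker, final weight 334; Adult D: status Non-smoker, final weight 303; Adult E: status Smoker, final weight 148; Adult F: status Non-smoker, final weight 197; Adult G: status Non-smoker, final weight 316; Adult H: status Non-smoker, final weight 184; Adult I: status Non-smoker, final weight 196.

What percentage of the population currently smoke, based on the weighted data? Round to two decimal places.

Sum of weights for 'Smoker' = 61 + 148 = 209
Total weight = 327 + 61 + 334 + 303 + 148 + 197 + 316 + 184 + 196 = 2066
Weighted proportion = 209 / 2066 = 0.10116167 → 10.116167%

10.12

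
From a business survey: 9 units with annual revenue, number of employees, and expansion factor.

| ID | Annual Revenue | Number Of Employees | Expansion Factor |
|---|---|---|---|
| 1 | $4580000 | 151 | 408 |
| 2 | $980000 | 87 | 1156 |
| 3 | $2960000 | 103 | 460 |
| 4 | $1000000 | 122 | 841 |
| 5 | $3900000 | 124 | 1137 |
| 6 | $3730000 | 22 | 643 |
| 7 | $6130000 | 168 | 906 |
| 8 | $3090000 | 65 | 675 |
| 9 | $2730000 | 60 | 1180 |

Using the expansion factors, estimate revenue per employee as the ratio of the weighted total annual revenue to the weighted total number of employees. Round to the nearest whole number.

31188

Σ wᵢ·y = 22897740000
Σ wᵢ·x = 151×408 + 87×1156 + 103×460 + 122×841 + 124×1137 + 22×643 + 168×906 + 65×675 + 60×1180
  = 61608 + 100572 + 47380 + 102602 + 140988 + 14146 + 152208 + 43875 + 70800 = 734179
Ratio = 22897740000 / 734179 = 31188.225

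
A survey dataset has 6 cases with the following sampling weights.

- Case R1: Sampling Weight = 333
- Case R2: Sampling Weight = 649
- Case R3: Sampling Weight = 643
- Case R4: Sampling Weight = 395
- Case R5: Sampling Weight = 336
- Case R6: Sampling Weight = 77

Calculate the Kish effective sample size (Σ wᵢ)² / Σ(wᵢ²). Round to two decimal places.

Σ wᵢ = 333 + 649 + 643 + 395 + 336 + 77 = 2433
Σ wᵢ² = 110889 + 421201 + 413449 + 156025 + 112896 + 5929 = 1220389
n_eff = 2433² / 1220389 = 5919489 / 1220389 = 4.8504936

4.85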